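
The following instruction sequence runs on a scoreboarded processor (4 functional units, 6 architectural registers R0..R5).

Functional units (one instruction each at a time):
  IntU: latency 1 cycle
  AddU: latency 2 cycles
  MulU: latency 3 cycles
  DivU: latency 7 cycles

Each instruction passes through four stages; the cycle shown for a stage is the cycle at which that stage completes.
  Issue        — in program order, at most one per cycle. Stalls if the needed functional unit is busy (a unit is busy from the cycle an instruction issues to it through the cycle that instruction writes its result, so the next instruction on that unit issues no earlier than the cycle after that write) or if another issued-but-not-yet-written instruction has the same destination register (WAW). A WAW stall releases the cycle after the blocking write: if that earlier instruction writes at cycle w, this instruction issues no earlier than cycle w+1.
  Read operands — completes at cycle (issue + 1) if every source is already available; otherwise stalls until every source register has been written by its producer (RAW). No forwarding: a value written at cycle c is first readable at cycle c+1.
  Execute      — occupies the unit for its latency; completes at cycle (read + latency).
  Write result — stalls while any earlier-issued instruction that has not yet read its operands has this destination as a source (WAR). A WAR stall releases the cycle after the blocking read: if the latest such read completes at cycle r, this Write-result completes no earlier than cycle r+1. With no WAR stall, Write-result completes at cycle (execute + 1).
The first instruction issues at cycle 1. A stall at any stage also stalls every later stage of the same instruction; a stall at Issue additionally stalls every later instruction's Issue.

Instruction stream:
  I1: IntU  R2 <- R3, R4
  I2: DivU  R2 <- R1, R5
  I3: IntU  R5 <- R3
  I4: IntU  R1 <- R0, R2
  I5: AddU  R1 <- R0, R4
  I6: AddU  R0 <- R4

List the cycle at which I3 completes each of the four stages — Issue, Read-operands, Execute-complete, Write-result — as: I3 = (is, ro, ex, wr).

I3 = (6, 7, 8, 9)

t=1  issue I1 (IntU)
t=2  I1 read-ops
t=3  I1 finished on IntU
t=4  I1→R2
t=5  issue I2 (DivU)
t=6  I2 read-ops | issue I3 (IntU)
t=7  I3 read-ops
t=8  I3 finished on IntU
t=9  I3→R5
t=10  issue I4 (IntU)
t=13  I2 finished on DivU
t=14  I2→R2
t=15  I4 read-ops
t=16  I4 finished on IntU
t=17  I4→R1
t=18  issue I5 (AddU)
t=19  I5 read-ops
t=21  I5 finished on AddU
t=22  I5→R1
t=23  issue I6 (AddU)
t=24  I6 read-ops
t=26  I6 finished on AddU
t=27  I6→R0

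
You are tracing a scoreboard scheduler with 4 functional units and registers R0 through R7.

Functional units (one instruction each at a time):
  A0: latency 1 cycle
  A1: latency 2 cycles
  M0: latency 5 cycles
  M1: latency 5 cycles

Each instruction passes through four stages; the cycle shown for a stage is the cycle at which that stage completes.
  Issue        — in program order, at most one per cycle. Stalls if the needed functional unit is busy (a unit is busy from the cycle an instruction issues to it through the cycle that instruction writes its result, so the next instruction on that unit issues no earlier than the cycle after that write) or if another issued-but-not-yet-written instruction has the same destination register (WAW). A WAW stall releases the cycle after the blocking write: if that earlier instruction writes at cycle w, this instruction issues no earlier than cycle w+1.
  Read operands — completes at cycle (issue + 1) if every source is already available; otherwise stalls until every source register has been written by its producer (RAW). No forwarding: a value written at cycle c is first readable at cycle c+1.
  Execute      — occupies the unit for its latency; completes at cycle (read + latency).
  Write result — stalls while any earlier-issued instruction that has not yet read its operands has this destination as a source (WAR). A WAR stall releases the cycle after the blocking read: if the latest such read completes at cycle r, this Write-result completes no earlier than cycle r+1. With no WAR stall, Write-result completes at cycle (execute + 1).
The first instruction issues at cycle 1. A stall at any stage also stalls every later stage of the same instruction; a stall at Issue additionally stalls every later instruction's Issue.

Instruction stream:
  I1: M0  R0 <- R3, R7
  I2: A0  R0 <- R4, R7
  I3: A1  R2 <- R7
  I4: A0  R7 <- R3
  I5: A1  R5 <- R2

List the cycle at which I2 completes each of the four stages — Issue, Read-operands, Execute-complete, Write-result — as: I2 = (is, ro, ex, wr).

t=1  I1→M0
t=2  I1 RO
t=7  I1 EX
t=8  I1 WR R0
t=9  I2→A0
t=10  I2 RO, I3→A1
t=11  I2 EX, I3 RO
t=12  I2 WR R0
t=13  I3 EX, I4→A0
t=14  I3 WR R2, I4 RO
t=15  I4 EX, I5→A1
t=16  I4 WR R7, I5 RO
t=18  I5 EX
t=19  I5 WR R5

I2 = (9, 10, 11, 12)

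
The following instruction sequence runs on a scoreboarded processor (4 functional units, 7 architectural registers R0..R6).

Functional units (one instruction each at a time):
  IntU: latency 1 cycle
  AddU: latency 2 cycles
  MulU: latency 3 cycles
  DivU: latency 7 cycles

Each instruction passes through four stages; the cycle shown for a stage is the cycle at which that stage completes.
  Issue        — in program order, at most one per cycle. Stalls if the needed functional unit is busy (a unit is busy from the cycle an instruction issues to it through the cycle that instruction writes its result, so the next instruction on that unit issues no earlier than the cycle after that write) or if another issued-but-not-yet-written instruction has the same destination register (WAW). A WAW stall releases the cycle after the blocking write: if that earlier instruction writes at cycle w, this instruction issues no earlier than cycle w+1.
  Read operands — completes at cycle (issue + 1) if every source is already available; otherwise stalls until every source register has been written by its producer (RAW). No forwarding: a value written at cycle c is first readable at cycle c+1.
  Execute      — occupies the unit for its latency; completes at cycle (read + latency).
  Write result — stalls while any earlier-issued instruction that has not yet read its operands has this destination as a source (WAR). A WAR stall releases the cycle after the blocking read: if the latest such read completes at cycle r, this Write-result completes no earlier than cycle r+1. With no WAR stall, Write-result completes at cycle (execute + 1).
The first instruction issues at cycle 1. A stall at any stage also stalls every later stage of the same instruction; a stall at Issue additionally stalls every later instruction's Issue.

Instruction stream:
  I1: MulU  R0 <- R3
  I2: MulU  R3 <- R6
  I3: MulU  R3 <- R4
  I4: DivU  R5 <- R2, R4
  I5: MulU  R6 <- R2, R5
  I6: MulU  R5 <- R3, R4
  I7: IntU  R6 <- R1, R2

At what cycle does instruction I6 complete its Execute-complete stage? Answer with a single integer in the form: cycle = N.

cycle = 33

[1] I1 issues→MulU
[2] I1 reads
[5] I1 exec-done
[6] I1 writes R0
[7] I2 issues→MulU
[8] I2 reads
[11] I2 exec-done
[12] I2 writes R3
[13] I3 issues→MulU
[14] I3 reads · I4 issues→DivU
[15] I4 reads
[17] I3 exec-done
[18] I3 writes R3
[19] I5 issues→MulU
[22] I4 exec-done
[23] I4 writes R5
[24] I5 reads
[27] I5 exec-done
[28] I5 writes R6
[29] I6 issues→MulU
[30] I6 reads · I7 issues→IntU
[31] I7 reads
[32] I7 exec-done
[33] I6 exec-done · I7 writes R6
[34] I6 writes R5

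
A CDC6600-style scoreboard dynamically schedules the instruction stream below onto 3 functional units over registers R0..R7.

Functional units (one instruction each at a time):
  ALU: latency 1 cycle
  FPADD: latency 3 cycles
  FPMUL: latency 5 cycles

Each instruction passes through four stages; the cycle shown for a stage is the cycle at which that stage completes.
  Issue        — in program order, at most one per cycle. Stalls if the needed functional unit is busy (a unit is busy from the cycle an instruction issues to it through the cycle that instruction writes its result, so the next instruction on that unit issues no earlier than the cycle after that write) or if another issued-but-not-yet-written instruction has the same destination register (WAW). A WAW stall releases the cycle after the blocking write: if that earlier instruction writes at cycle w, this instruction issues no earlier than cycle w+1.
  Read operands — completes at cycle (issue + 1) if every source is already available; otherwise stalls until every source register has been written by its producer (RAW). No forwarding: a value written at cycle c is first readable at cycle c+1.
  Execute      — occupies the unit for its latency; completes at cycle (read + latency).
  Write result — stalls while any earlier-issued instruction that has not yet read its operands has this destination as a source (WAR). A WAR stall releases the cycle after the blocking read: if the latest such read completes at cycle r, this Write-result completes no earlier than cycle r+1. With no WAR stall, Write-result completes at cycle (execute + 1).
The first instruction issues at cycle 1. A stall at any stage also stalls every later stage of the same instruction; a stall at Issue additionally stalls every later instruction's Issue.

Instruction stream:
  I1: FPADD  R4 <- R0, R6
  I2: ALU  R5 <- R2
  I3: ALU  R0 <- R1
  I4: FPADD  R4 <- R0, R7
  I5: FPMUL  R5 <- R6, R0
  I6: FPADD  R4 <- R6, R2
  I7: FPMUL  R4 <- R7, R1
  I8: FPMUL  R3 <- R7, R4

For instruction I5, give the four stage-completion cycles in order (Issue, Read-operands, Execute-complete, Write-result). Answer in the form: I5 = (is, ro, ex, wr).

I5 = (8, 10, 15, 16)

I1 -> (1, 2, 5, 6)
I2 -> (2, 3, 4, 5)
I3 -> (6, 7, 8, 9)  // struct: ALU busy until I2 writes@5
I4 -> (7, 10, 13, 14)  // RAW R0: wait I3 write@9
I5 -> (8, 10, 15, 16)  // RAW R0: wait I3 write@9
I6 -> (15, 16, 19, 20)  // struct: FPADD busy until I4 writes@14
I7 -> (21, 22, 27, 28)  // WAW R4: wait I6 write@20
I8 -> (29, 30, 35, 36)  // struct: FPMUL busy until I7 writes@28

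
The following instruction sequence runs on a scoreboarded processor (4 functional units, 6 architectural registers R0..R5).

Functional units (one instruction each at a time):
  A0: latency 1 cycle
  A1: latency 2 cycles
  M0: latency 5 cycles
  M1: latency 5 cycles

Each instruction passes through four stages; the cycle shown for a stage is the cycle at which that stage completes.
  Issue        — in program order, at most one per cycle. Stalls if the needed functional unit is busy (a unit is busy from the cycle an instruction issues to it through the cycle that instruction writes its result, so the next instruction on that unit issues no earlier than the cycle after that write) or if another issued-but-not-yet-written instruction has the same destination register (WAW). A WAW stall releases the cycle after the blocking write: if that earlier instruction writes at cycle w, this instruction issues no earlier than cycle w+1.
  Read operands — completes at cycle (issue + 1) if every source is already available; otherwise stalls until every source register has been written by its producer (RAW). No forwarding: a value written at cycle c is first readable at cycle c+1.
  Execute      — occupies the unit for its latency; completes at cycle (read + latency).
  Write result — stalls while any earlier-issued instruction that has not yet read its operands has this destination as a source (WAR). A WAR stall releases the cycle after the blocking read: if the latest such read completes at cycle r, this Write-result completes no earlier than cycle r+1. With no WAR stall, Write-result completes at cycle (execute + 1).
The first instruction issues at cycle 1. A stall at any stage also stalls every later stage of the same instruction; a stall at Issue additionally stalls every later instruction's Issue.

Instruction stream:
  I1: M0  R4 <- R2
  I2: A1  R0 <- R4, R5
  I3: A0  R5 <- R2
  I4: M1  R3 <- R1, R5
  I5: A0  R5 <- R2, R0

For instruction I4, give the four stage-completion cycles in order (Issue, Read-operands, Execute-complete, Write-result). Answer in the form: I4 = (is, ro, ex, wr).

I4 = (4, 11, 16, 17)

1) issue 1, read 2, done 7, write 8
2) issue 2, read 9, done 11, write 12  <RAW R4: wait I1 write@8>
3) issue 3, read 4, done 5, write 10  <WAR R5: wait I2 read@9>
4) issue 4, read 11, done 16, write 17  <RAW R5: wait I3 write@10>
5) issue 11, read 13, done 14, write 15  <struct: A0 busy until I3 writes@10 / RAW R0: wait I2 write@12>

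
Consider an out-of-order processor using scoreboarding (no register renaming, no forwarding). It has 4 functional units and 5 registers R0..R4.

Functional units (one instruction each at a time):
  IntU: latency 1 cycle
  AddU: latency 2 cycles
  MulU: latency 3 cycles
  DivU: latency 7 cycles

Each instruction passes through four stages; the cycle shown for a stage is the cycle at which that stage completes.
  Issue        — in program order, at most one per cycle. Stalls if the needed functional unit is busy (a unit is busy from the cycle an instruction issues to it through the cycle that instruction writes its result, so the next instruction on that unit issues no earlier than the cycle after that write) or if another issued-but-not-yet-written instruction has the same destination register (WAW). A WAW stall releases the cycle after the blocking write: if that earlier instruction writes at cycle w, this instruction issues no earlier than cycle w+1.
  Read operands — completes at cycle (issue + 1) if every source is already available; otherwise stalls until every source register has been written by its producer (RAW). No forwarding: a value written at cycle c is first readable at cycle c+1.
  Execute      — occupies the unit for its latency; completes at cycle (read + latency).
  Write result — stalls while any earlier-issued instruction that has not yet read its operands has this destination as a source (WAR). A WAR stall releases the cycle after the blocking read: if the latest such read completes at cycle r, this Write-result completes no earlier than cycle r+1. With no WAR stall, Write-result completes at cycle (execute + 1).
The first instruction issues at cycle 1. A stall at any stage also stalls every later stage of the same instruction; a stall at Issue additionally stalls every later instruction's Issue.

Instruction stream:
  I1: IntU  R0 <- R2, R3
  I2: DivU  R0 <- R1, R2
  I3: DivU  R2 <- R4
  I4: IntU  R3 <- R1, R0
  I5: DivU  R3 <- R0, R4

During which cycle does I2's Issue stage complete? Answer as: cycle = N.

[1] I1 issues→IntU
[2] I1 reads
[3] I1 exec-done
[4] I1 writes R0
[5] I2 issues→DivU
[6] I2 reads
[13] I2 exec-done
[14] I2 writes R0
[15] I3 issues→DivU
[16] I3 reads; I4 issues→IntU
[17] I4 reads
[18] I4 exec-done
[19] I4 writes R3
[23] I3 exec-done
[24] I3 writes R2
[25] I5 issues→DivU
[26] I5 reads
[33] I5 exec-done
[34] I5 writes R3

cycle = 5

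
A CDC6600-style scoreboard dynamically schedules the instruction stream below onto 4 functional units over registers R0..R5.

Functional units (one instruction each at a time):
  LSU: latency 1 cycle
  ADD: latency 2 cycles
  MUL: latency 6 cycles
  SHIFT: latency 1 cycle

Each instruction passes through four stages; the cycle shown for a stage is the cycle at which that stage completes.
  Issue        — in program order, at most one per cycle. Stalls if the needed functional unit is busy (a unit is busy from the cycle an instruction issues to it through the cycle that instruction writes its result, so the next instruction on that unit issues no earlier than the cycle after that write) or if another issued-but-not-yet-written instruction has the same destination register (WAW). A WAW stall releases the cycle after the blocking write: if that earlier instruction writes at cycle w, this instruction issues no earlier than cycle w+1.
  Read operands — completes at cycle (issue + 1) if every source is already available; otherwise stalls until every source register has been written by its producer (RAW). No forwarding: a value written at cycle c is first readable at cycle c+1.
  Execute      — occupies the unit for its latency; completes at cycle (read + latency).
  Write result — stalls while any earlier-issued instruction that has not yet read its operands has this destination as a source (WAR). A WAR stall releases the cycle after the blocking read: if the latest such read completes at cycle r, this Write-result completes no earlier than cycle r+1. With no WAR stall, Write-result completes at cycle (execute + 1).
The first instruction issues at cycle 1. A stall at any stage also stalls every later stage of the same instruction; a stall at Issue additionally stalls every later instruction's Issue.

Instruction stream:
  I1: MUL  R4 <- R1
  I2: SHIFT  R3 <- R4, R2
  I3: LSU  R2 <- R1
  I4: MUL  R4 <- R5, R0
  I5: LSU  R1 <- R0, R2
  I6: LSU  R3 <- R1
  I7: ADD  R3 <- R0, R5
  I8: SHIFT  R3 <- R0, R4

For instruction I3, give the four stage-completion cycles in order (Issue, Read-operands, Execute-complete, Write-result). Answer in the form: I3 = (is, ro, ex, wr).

I3 = (3, 4, 5, 11)

c1: issue I1 (MUL)
c2: I1 read-ops · issue I2 (SHIFT)
c3: issue I3 (LSU)
c4: I3 read-ops
c5: I3 finished on LSU
c8: I1 finished on MUL
c9: I1→R4
c10: I2 read-ops · issue I4 (MUL)
c11: I2 finished on SHIFT · I3→R2 · I4 read-ops
c12: I2→R3 · issue I5 (LSU)
c13: I5 read-ops
c14: I5 finished on LSU
c15: I5→R1
c16: issue I6 (LSU)
c17: I4 finished on MUL · I6 read-ops
c18: I4→R4 · I6 finished on LSU
c19: I6→R3
c20: issue I7 (ADD)
c21: I7 read-ops
c23: I7 finished on ADD
c24: I7→R3
c25: issue I8 (SHIFT)
c26: I8 read-ops
c27: I8 finished on SHIFT
c28: I8→R3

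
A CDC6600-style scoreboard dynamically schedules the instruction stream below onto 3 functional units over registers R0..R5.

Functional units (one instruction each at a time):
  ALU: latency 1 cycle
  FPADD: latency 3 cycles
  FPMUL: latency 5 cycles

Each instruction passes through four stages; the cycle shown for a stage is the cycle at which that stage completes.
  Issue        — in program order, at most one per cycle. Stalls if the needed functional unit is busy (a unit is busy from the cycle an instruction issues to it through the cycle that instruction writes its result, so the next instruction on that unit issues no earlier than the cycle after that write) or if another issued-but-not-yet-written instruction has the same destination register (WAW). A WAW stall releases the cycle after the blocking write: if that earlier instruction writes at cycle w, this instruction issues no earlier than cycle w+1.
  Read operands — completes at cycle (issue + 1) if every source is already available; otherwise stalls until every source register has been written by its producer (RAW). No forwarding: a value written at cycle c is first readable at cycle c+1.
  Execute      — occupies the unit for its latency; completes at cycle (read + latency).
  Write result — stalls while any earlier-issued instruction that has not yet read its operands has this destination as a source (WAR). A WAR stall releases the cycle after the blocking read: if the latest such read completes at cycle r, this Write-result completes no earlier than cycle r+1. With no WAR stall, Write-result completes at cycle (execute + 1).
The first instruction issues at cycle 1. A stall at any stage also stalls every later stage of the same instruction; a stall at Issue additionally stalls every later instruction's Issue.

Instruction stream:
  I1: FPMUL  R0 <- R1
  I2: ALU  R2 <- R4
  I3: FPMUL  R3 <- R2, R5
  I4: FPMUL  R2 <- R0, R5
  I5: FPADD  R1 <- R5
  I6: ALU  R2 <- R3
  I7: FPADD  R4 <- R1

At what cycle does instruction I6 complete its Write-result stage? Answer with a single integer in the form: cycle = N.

cycle = 28

[1] issue I1 (FPMUL)
[2] I1 read-ops | issue I2 (ALU)
[3] I2 read-ops
[4] I2 finished on ALU
[5] I2→R2
[7] I1 finished on FPMUL
[8] I1→R0
[9] issue I3 (FPMUL)
[10] I3 read-ops
[15] I3 finished on FPMUL
[16] I3→R3
[17] issue I4 (FPMUL)
[18] I4 read-ops | issue I5 (FPADD)
[19] I5 read-ops
[22] I5 finished on FPADD
[23] I4 finished on FPMUL | I5→R1
[24] I4→R2
[25] issue I6 (ALU)
[26] I6 read-ops | issue I7 (FPADD)
[27] I6 finished on ALU | I7 read-ops
[28] I6→R2
[30] I7 finished on FPADD
[31] I7→R4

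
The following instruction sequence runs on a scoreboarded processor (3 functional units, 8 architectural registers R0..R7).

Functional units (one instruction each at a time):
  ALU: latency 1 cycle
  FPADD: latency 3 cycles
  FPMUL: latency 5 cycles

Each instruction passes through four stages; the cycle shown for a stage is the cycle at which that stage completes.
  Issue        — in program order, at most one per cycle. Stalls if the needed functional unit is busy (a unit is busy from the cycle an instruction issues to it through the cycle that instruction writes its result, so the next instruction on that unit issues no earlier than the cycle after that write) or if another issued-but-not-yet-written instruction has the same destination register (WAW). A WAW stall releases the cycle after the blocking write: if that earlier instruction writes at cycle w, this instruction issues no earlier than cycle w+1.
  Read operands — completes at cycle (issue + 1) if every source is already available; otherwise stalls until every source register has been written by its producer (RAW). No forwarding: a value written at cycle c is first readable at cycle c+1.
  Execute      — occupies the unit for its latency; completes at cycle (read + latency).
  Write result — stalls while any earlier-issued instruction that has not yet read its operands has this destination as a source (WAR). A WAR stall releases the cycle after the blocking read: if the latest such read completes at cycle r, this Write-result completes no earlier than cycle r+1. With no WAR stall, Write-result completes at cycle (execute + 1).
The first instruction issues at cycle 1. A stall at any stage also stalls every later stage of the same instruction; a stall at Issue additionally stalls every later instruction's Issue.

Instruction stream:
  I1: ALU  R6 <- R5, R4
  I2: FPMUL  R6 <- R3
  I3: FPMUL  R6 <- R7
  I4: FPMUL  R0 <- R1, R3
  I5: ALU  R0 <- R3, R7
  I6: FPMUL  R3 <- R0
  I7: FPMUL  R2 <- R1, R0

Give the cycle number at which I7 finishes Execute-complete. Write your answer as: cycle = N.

cycle = 46

  I1 | 1 | 2 | 3 | 4
  I2 | 5 | 6 | 11 | 12   WAW R6: wait I1 write@4
  I3 | 13 | 14 | 19 | 20   struct: FPMUL busy until I2 writes@12
  I4 | 21 | 22 | 27 | 28   struct: FPMUL busy until I3 writes@20
  I5 | 29 | 30 | 31 | 32   WAW R0: wait I4 write@28
  I6 | 30 | 33 | 38 | 39   RAW R0: wait I5 write@32
  I7 | 40 | 41 | 46 | 47   struct: FPMUL busy until I6 writes@39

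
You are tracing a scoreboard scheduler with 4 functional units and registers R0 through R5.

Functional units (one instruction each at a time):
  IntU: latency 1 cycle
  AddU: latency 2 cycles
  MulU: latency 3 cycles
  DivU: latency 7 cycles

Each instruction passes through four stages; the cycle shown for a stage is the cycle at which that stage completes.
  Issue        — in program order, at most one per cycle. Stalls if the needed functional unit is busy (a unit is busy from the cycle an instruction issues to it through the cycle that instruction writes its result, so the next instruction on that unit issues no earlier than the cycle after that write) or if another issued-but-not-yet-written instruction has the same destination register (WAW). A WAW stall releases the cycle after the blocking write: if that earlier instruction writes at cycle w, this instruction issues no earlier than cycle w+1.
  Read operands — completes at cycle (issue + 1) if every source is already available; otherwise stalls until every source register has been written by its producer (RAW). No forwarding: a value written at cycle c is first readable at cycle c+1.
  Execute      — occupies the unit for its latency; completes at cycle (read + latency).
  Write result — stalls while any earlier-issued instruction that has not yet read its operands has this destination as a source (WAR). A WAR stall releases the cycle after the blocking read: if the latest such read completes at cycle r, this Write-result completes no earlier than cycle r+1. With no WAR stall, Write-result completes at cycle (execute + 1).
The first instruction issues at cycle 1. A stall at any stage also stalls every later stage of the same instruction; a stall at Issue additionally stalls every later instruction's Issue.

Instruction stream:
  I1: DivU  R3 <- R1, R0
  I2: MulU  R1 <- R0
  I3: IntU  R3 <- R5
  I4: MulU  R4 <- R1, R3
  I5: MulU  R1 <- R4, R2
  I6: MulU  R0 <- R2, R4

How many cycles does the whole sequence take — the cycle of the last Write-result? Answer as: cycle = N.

cycle = 31

t=1  issue I1 (DivU)
t=2  I1 read-ops, issue I2 (MulU)
t=3  I2 read-ops
t=6  I2 finished on MulU
t=7  I2→R1
t=9  I1 finished on DivU
t=10  I1→R3
t=11  issue I3 (IntU)
t=12  I3 read-ops, issue I4 (MulU)
t=13  I3 finished on IntU
t=14  I3→R3
t=15  I4 read-ops
t=18  I4 finished on MulU
t=19  I4→R4
t=20  issue I5 (MulU)
t=21  I5 read-ops
t=24  I5 finished on MulU
t=25  I5→R1
t=26  issue I6 (MulU)
t=27  I6 read-ops
t=30  I6 finished on MulU
t=31  I6→R0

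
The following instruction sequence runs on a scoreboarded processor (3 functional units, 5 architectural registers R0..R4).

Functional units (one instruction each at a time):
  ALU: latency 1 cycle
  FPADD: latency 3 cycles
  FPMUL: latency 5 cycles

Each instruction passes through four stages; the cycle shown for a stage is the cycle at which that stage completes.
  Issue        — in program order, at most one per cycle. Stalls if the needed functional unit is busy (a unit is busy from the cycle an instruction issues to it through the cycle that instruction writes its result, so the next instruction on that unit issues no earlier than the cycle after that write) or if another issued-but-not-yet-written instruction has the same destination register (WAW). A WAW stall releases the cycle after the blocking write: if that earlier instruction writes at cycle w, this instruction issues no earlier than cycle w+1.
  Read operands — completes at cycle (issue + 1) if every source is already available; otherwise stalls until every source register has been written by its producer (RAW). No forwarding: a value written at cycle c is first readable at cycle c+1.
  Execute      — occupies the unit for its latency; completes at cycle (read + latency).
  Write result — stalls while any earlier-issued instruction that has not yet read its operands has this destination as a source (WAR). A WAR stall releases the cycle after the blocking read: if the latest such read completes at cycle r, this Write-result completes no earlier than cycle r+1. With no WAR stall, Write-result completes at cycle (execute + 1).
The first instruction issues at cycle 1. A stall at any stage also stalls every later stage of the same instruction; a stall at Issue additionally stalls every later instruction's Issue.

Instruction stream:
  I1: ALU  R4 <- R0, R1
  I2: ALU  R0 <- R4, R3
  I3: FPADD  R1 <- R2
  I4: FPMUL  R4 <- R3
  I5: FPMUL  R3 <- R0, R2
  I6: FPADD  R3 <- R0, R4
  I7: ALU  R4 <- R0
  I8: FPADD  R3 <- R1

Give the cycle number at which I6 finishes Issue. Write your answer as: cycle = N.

t=1  I1 issues→ALU
t=2  I1 reads
t=3  I1 exec-done
t=4  I1 writes R4
t=5  I2 issues→ALU
t=6  I2 reads | I3 issues→FPADD
t=7  I2 exec-done | I3 reads | I4 issues→FPMUL
t=8  I2 writes R0 | I4 reads
t=10  I3 exec-done
t=11  I3 writes R1
t=13  I4 exec-done
t=14  I4 writes R4
t=15  I5 issues→FPMUL
t=16  I5 reads
t=21  I5 exec-done
t=22  I5 writes R3
t=23  I6 issues→FPADD
t=24  I6 reads | I7 issues→ALU
t=25  I7 reads
t=26  I7 exec-done
t=27  I6 exec-done | I7 writes R4
t=28  I6 writes R3
t=29  I8 issues→FPADD
t=30  I8 reads
t=33  I8 exec-done
t=34  I8 writes R3

cycle = 23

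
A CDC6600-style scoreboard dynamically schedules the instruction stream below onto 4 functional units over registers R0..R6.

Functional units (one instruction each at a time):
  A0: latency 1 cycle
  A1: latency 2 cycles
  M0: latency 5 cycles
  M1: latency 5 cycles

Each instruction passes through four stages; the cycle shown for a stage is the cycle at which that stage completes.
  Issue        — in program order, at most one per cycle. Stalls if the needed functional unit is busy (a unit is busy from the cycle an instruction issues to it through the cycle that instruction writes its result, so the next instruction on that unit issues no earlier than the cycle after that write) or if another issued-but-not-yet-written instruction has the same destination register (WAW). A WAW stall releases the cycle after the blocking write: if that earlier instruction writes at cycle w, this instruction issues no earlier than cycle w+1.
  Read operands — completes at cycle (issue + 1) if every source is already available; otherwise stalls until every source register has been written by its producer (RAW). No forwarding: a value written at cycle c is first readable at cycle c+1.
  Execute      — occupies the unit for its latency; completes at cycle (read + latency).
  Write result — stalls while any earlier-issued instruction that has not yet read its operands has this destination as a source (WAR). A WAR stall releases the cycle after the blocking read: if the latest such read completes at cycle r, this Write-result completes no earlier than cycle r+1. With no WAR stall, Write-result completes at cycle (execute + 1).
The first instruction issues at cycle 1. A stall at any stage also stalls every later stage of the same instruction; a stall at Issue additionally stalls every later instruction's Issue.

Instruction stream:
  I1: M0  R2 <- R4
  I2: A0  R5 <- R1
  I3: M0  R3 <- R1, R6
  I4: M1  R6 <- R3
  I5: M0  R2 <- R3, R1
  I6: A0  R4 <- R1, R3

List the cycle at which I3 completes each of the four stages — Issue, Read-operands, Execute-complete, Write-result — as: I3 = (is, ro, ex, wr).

I3 = (9, 10, 15, 16)

I1: IS=1 RO=2 EX=7 WR=8
I2: IS=2 RO=3 EX=4 WR=5
I3: IS=9 RO=10 EX=15 WR=16  [struct: M0 busy until I1 writes@8]
I4: IS=10 RO=17 EX=22 WR=23  [RAW R3: wait I3 write@16]
I5: IS=17 RO=18 EX=23 WR=24  [struct: M0 busy until I3 writes@16]
I6: IS=18 RO=19 EX=20 WR=21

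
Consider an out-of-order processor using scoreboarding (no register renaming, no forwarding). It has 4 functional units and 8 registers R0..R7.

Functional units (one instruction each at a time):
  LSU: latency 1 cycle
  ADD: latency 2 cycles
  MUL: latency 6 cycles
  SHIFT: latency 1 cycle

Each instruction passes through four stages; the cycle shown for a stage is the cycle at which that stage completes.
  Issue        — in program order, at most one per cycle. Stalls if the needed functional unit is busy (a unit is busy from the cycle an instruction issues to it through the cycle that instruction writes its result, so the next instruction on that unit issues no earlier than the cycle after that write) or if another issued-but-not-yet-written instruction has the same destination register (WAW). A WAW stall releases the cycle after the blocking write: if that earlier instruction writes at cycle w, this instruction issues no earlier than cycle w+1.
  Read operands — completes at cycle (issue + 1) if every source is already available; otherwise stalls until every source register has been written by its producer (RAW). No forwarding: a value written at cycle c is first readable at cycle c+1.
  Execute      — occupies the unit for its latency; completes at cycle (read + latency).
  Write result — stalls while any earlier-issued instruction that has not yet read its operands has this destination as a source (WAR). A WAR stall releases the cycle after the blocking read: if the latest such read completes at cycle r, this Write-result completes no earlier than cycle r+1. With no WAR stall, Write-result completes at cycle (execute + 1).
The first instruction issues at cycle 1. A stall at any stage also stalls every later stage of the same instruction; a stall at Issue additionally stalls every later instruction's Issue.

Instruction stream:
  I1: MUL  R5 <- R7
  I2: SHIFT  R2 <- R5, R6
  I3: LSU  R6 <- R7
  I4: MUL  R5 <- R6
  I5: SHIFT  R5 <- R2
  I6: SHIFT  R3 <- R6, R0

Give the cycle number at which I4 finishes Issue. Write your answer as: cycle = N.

cycle = 10

cycle 1: issue I1 (MUL)
cycle 2: I1 read-ops | issue I2 (SHIFT)
cycle 3: issue I3 (LSU)
cycle 4: I3 read-ops
cycle 5: I3 finished on LSU
cycle 8: I1 finished on MUL
cycle 9: I1→R5
cycle 10: I2 read-ops | issue I4 (MUL)
cycle 11: I2 finished on SHIFT | I3→R6
cycle 12: I2→R2 | I4 read-ops
cycle 18: I4 finished on MUL
cycle 19: I4→R5
cycle 20: issue I5 (SHIFT)
cycle 21: I5 read-ops
cycle 22: I5 finished on SHIFT
cycle 23: I5→R5
cycle 24: issue I6 (SHIFT)
cycle 25: I6 read-ops
cycle 26: I6 finished on SHIFT
cycle 27: I6→R3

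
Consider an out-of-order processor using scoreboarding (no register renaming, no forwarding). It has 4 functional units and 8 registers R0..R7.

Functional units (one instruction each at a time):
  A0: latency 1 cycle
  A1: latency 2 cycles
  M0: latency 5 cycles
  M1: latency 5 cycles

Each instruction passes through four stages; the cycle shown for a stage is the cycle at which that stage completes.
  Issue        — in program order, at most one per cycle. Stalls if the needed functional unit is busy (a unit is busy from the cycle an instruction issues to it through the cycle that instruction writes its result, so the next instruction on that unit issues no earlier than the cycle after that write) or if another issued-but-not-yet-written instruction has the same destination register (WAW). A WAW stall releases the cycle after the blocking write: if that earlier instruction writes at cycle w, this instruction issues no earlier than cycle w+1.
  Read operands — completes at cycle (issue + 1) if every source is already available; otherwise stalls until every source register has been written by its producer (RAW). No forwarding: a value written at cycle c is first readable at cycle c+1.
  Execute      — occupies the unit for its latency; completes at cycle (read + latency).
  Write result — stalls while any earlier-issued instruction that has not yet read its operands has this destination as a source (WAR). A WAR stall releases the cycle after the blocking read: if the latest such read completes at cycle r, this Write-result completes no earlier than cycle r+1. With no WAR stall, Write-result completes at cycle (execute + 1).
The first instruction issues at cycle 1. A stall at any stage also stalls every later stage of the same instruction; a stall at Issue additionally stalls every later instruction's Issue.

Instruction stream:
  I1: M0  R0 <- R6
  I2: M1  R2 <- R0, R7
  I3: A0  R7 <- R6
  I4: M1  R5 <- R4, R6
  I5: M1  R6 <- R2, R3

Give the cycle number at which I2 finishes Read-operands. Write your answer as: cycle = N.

c1: issue I1 (M0)
c2: I1 read-ops · issue I2 (M1)
c3: issue I3 (A0)
c4: I3 read-ops
c5: I3 finished on A0
c7: I1 finished on M0
c8: I1→R0
c9: I2 read-ops
c10: I3→R7
c14: I2 finished on M1
c15: I2→R2
c16: issue I4 (M1)
c17: I4 read-ops
c22: I4 finished on M1
c23: I4→R5
c24: issue I5 (M1)
c25: I5 read-ops
c30: I5 finished on M1
c31: I5→R6

cycle = 9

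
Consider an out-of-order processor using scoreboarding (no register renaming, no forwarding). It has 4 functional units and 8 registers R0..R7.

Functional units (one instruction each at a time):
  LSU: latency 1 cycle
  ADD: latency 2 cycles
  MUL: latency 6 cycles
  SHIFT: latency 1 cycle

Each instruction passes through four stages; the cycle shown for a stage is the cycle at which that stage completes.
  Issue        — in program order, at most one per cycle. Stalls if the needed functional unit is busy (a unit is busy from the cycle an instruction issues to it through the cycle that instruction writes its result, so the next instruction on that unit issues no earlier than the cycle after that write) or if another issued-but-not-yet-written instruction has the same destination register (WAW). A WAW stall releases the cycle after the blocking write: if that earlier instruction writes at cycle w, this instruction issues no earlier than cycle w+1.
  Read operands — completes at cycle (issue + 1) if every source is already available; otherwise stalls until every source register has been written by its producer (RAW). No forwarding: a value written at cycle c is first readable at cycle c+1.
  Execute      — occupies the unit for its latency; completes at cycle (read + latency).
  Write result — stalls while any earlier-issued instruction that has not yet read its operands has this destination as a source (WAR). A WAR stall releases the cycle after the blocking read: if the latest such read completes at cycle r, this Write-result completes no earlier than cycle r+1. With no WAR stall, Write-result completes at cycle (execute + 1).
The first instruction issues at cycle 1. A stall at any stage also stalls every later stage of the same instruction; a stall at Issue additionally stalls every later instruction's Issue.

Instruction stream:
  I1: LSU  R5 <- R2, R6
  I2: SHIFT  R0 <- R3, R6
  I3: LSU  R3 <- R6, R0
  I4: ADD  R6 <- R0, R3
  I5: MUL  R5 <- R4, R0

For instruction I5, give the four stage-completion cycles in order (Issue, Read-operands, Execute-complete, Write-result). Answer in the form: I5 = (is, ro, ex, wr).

I5 = (7, 8, 14, 15)

[1] I1→LSU
[2] I1 RO · I2→SHIFT
[3] I1 EX · I2 RO
[4] I1 WR R5 · I2 EX
[5] I2 WR R0 · I3→LSU
[6] I3 RO · I4→ADD
[7] I3 EX · I5→MUL
[8] I3 WR R3 · I5 RO
[9] I4 RO
[11] I4 EX
[12] I4 WR R6
[14] I5 EX
[15] I5 WR R5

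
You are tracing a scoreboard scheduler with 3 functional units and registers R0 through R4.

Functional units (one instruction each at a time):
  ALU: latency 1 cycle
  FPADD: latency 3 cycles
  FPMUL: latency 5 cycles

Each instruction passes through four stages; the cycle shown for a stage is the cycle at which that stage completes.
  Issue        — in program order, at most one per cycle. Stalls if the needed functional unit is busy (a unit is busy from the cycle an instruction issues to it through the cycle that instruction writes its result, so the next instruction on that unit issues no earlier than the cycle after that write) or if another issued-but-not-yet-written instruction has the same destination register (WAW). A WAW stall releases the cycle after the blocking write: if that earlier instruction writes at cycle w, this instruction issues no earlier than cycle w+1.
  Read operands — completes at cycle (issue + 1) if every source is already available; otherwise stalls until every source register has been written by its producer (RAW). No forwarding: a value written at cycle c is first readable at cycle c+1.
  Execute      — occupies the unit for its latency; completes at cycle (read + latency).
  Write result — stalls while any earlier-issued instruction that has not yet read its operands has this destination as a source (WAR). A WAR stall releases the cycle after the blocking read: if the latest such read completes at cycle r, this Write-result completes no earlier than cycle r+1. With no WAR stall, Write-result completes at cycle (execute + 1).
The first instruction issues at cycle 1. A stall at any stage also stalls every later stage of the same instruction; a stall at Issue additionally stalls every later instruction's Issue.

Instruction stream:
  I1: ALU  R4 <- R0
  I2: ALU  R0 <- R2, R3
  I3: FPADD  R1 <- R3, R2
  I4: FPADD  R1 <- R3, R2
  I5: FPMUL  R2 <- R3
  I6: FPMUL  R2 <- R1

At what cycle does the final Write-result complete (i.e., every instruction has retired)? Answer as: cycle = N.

cycle = 28

I1  is:1  ro:2  ex:3  wr:4
I2  is:5  ro:6  ex:7  wr:8  — struct: ALU busy until I1 writes@4
I3  is:6  ro:7  ex:10  wr:11
I4  is:12  ro:13  ex:16  wr:17  — struct: FPADD busy until I3 writes@11
I5  is:13  ro:14  ex:19  wr:20
I6  is:21  ro:22  ex:27  wr:28  — struct: FPMUL busy until I5 writes@20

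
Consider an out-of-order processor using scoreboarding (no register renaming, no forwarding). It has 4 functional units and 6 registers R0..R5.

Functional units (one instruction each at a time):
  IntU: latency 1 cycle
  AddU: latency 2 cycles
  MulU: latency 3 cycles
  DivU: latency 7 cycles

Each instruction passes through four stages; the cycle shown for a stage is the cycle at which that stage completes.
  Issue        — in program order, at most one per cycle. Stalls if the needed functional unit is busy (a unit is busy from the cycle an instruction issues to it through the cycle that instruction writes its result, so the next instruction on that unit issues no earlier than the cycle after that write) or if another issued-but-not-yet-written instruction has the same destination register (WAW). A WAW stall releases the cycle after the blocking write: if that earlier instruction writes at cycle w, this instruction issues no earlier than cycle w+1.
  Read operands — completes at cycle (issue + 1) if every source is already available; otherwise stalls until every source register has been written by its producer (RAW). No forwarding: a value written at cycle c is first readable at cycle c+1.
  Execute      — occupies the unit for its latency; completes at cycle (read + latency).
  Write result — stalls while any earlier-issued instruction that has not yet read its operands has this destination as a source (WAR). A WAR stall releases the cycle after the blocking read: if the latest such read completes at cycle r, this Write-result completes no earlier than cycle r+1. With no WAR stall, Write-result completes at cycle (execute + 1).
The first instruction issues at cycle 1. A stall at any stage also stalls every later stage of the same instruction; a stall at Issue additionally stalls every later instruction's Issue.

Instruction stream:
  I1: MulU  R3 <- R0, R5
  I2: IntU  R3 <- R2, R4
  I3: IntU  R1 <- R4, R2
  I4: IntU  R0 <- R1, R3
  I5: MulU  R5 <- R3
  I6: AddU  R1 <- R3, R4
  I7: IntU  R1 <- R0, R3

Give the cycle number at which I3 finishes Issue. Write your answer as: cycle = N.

c1: I1 issues→MulU
c2: I1 reads
c5: I1 exec-done
c6: I1 writes R3
c7: I2 issues→IntU
c8: I2 reads
c9: I2 exec-done
c10: I2 writes R3
c11: I3 issues→IntU
c12: I3 reads
c13: I3 exec-done
c14: I3 writes R1
c15: I4 issues→IntU
c16: I4 reads | I5 issues→MulU
c17: I4 exec-done | I5 reads | I6 issues→AddU
c18: I4 writes R0 | I6 reads
c20: I5 exec-done | I6 exec-done
c21: I5 writes R5 | I6 writes R1
c22: I7 issues→IntU
c23: I7 reads
c24: I7 exec-done
c25: I7 writes R1

cycle = 11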